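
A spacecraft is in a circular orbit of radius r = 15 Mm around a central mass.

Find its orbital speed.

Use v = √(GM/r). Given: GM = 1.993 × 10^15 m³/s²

Convert to SI: r = 15 Mm = 1.5e+07 m.
For a circular orbit, gravity supplies the centripetal force, so v = √(GM / r).
v = √(1.993e+15 / 1.5e+07) m/s ≈ 1.153e+04 m/s = 11.53 km/s.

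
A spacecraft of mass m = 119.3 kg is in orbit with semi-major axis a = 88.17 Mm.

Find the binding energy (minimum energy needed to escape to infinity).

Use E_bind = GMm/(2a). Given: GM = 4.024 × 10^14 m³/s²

Convert to SI: a = 88.17 Mm = 8.817e+07 m.
Total orbital energy is E = −GMm/(2a); binding energy is E_bind = −E = GMm/(2a).
E_bind = 4.024e+14 · 119.3 / (2 · 8.817e+07) J ≈ 2.722e+08 J = 272.2 MJ.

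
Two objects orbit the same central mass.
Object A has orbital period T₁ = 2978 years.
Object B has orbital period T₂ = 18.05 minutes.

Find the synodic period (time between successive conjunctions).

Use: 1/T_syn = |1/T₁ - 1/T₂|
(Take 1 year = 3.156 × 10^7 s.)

Convert to SI: T₁ = 2978 years = 9.39857e+10 s; T₂ = 18.05 minutes = 1083 s.
T_syn = |T₁ · T₂ / (T₁ − T₂)|.
T_syn = |9.39857e+10 · 1083 / (9.39857e+10 − 1083)| s ≈ 1083 s = 18.05 minutes.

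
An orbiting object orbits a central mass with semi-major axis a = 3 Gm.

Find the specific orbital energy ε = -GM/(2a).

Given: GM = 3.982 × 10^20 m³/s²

Convert to SI: a = 3 Gm = 3e+09 m.
ε = −GM / (2a).
ε = −3.982e+20 / (2 · 3e+09) J/kg ≈ -6.637e+10 J/kg = -66.37 GJ/kg.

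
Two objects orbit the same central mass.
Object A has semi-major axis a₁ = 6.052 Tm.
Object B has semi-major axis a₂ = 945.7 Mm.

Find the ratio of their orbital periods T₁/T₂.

Convert to SI: a₁ = 6.052 Tm = 6.052e+12 m; a₂ = 945.7 Mm = 9.457e+08 m.
From Kepler's third law, (T₁/T₂)² = (a₁/a₂)³, so T₁/T₂ = (a₁/a₂)^(3/2).
a₁/a₂ = 6.052e+12 / 9.457e+08 = 6399.49.
T₁/T₂ = (6399.49)^(3/2) ≈ 5.119e+05.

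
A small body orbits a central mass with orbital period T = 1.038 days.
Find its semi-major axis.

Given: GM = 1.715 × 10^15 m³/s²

Convert to SI: T = 1.038 days = 89683.2 s.
Invert Kepler's third law: a = (GM · T² / (4π²))^(1/3).
Substituting T = 89683.2 s and GM = 1.715e+15 m³/s²:
a = (1.715e+15 · (89683.2)² / (4π²))^(1/3) m
a ≈ 7.043e+07 m = 7.043 × 10^7 m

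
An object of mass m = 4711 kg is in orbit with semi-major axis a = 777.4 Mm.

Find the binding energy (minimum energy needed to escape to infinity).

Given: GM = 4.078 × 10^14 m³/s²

Convert to SI: a = 777.4 Mm = 7.774e+08 m.
Total orbital energy is E = −GMm/(2a); binding energy is E_bind = −E = GMm/(2a).
E_bind = 4.078e+14 · 4711 / (2 · 7.774e+08) J ≈ 1.236e+09 J = 1.236 GJ.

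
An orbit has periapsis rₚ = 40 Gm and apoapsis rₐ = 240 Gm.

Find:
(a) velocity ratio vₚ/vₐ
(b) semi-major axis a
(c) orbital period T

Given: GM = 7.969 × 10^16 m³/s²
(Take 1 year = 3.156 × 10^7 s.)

Convert to SI: rₚ = 40 Gm = 4e+10 m; rₐ = 240 Gm = 2.4e+11 m.
(a) Conservation of angular momentum (rₚvₚ = rₐvₐ) gives vₚ/vₐ = rₐ/rₚ = 2.4e+11/4e+10 ≈ 6
(b) a = (rₚ + rₐ)/2 = (4e+10 + 2.4e+11)/2 ≈ 1.4e+11 m
(c) With a = (rₚ + rₐ)/2 = 1.4e+11 m, T = 2π √(a³/GM) = 2π √((1.4e+11)³/7.969e+16) s ≈ 1.166e+09 s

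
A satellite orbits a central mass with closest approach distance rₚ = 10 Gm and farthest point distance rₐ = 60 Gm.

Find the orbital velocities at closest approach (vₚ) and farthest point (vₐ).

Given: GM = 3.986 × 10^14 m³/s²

Convert to SI: rₚ = 10 Gm = 1e+10 m; rₐ = 60 Gm = 6e+10 m.
Use the vis-viva equation v² = GM(2/r − 1/a) with a = (rₚ + rₐ)/2 = (1e+10 + 6e+10)/2 = 3.5e+10 m.
vₚ = √(GM · (2/rₚ − 1/a)) = √(3.986e+14 · (2/1e+10 − 1/3.5e+10)) m/s ≈ 261.4 m/s = 261.4 m/s.
vₐ = √(GM · (2/rₐ − 1/a)) = √(3.986e+14 · (2/6e+10 − 1/3.5e+10)) m/s ≈ 43.57 m/s = 43.57 m/s.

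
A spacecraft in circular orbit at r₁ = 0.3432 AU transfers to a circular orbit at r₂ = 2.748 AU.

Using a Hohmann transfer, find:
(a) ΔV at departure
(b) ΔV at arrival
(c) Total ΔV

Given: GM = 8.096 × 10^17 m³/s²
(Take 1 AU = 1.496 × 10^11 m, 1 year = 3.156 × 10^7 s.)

Convert to SI: r₁ = 0.3432 AU = 5.13427e+10 m; r₂ = 2.748 AU = 4.11101e+11 m.
Transfer semi-major axis: a_t = (r₁ + r₂)/2 = (5.13427e+10 + 4.11101e+11)/2 = 2.31222e+11 m.
Circular speeds: v₁ = √(GM/r₁) = 3970.96 m/s, v₂ = √(GM/r₂) = 1403.33 m/s.
Transfer speeds (vis-viva v² = GM(2/r − 1/a_t)): v₁ᵗ = 5294.87 m/s, v₂ᵗ = 661.281 m/s.
(a) ΔV₁ = |v₁ᵗ − v₁| ≈ 1324 m/s = 0.2793 AU/year.
(b) ΔV₂ = |v₂ − v₂ᵗ| ≈ 742.1 m/s = 0.1565 AU/year.
(c) ΔV_total = ΔV₁ + ΔV₂ ≈ 2066 m/s = 0.4358 AU/year.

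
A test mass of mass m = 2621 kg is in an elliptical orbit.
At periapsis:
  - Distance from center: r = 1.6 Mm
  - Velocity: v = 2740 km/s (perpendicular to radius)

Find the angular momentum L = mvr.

Convert to SI: r = 1.6 Mm = 1.6e+06 m; v = 2740 km/s = 2.74e+06 m/s.
Since v is perpendicular to r, L = m · v · r.
L = 2621 · 2.74e+06 · 1.6e+06 kg·m²/s ≈ 1.149e+16 kg·m²/s.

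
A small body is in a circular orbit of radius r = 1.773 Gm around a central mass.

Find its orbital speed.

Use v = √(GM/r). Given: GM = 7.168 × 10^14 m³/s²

Convert to SI: r = 1.773 Gm = 1.773e+09 m.
For a circular orbit, gravity supplies the centripetal force, so v = √(GM / r).
v = √(7.168e+14 / 1.773e+09) m/s ≈ 635.8 m/s = 635.8 m/s.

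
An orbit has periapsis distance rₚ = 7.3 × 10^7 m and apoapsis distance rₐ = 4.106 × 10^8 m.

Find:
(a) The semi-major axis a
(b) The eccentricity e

(a) a = (rₚ + rₐ) / 2 = (7.3e+07 + 4.106e+08) / 2 ≈ 2.418e+08 m = 2.418 × 10^8 m.
(b) e = (rₐ − rₚ) / (rₐ + rₚ) = (4.106e+08 − 7.3e+07) / (4.106e+08 + 7.3e+07) ≈ 0.6981.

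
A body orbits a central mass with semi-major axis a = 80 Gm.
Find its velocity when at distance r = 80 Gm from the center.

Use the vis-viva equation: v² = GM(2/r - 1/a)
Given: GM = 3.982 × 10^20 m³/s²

Convert to SI: a = 80 Gm = 8e+10 m; r = 80 Gm = 8e+10 m.
Vis-viva: v = √(GM · (2/r − 1/a)).
2/r − 1/a = 2/8e+10 − 1/8e+10 = 1.25e-11 m⁻¹.
v = √(3.982e+20 · 1.25e-11) m/s ≈ 7.055e+04 m/s = 70.55 km/s.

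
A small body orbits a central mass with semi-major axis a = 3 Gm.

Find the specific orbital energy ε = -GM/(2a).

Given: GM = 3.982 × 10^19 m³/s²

Convert to SI: a = 3 Gm = 3e+09 m.
ε = −GM / (2a).
ε = −3.982e+19 / (2 · 3e+09) J/kg ≈ -6.637e+09 J/kg = -6.637 GJ/kg.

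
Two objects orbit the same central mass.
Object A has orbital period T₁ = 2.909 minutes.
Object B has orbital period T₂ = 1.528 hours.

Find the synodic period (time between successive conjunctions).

Convert to SI: T₁ = 2.909 minutes = 174.54 s; T₂ = 1.528 hours = 5500.8 s.
T_syn = |T₁ · T₂ / (T₁ − T₂)|.
T_syn = |174.54 · 5500.8 / (174.54 − 5500.8)| s ≈ 180.3 s = 3.004 minutes.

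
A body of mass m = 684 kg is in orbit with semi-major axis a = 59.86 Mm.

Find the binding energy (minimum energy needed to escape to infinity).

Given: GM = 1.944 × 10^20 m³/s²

Convert to SI: a = 59.86 Mm = 5.986e+07 m.
Total orbital energy is E = −GMm/(2a); binding energy is E_bind = −E = GMm/(2a).
E_bind = 1.944e+20 · 684 / (2 · 5.986e+07) J ≈ 1.111e+15 J = 1.111 PJ.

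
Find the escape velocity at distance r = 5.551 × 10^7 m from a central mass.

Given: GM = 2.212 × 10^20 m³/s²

Escape velocity comes from setting total energy to zero: ½v² − GM/r = 0 ⇒ v_esc = √(2GM / r).
v_esc = √(2 · 2.212e+20 / 5.551e+07) m/s ≈ 2.823e+06 m/s = 2823 km/s.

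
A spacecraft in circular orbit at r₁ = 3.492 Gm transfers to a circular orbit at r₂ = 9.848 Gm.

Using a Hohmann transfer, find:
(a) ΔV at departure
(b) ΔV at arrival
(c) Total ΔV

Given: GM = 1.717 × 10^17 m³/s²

Convert to SI: r₁ = 3.492 Gm = 3.492e+09 m; r₂ = 9.848 Gm = 9.848e+09 m.
Transfer semi-major axis: a_t = (r₁ + r₂)/2 = (3.492e+09 + 9.848e+09)/2 = 6.67e+09 m.
Circular speeds: v₁ = √(GM/r₁) = 7012.1 m/s, v₂ = √(GM/r₂) = 4175.53 m/s.
Transfer speeds (vis-viva v² = GM(2/r − 1/a_t)): v₁ᵗ = 8520.38 m/s, v₂ᵗ = 3021.24 m/s.
(a) ΔV₁ = |v₁ᵗ − v₁| ≈ 1508 m/s = 1.508 km/s.
(b) ΔV₂ = |v₂ − v₂ᵗ| ≈ 1154 m/s = 1.154 km/s.
(c) ΔV_total = ΔV₁ + ΔV₂ ≈ 2663 m/s = 2.663 km/s.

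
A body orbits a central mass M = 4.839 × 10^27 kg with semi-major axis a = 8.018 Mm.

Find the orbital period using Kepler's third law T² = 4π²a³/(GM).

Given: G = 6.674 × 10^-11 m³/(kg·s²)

Convert to SI: a = 8.018 Mm = 8.018e+06 m.
GM = G · M = 6.674e-11 · 4.839e+27 = 3.22955e+17 m³/s².
Kepler's third law: T = 2π √(a³ / GM).
Substituting a = 8.018e+06 m and GM = 3.22955e+17 m³/s²:
T = 2π √((8.018e+06)³ / 3.22955e+17) s
T ≈ 251 s = 4.184 minutes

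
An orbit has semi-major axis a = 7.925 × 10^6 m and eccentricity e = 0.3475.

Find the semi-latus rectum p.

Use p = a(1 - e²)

p = a (1 − e²).
p = 7.925e+06 · (1 − (0.3475)²) = 7.925e+06 · 0.879244 ≈ 6.968e+06 m = 6.968 × 10^6 m.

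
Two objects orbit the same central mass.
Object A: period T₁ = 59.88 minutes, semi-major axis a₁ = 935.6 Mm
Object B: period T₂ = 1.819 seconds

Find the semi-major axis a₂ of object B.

Convert to SI: T₁ = 59.88 minutes = 3592.8 s; a₁ = 935.6 Mm = 9.356e+08 m.
Kepler's third law: (T₁/T₂)² = (a₁/a₂)³ ⇒ a₂ = a₁ · (T₂/T₁)^(2/3).
T₂/T₁ = 1.819 / 3592.8 = 0.00050629.
a₂ = 9.356e+08 · (0.00050629)^(2/3) m ≈ 5.943e+06 m = 5.943 Mm.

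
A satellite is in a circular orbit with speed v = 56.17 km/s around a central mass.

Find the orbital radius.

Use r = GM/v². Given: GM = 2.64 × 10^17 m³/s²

Convert to SI: v = 56.17 km/s = 56170 m/s.
For a circular orbit, v² = GM / r, so r = GM / v².
r = 2.64e+17 / (56170)² m ≈ 8.367e+07 m = 8.367 × 10^7 m.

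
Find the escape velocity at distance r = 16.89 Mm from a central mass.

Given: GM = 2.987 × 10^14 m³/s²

Convert to SI: r = 16.89 Mm = 1.689e+07 m.
Escape velocity comes from setting total energy to zero: ½v² − GM/r = 0 ⇒ v_esc = √(2GM / r).
v_esc = √(2 · 2.987e+14 / 1.689e+07) m/s ≈ 5947 m/s = 5.947 km/s.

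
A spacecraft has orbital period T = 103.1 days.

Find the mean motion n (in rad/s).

Convert to SI: T = 103.1 days = 8.90784e+06 s.
n = 2π / T.
n = 2π / 8.90784e+06 s ≈ 7.054e-07 rad/s.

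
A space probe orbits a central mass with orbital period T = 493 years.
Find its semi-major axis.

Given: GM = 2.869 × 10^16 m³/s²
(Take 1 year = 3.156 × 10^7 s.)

Convert to SI: T = 493 years = 1.55591e+10 s.
Invert Kepler's third law: a = (GM · T² / (4π²))^(1/3).
Substituting T = 1.55591e+10 s and GM = 2.869e+16 m³/s²:
a = (2.869e+16 · (1.55591e+10)² / (4π²))^(1/3) m
a ≈ 5.603e+11 m = 560.3 Gm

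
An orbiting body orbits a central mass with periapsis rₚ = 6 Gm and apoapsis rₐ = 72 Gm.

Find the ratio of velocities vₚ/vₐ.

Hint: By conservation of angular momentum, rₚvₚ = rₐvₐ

Convert to SI: rₚ = 6 Gm = 6e+09 m; rₐ = 72 Gm = 7.2e+10 m.
Conservation of angular momentum gives rₚvₚ = rₐvₐ, so vₚ/vₐ = rₐ/rₚ.
vₚ/vₐ = 7.2e+10 / 6e+09 ≈ 12.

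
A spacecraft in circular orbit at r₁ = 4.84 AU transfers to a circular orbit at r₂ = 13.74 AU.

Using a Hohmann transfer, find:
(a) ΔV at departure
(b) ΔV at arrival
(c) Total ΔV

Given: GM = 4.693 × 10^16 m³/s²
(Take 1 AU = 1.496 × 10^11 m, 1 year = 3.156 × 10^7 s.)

Convert to SI: r₁ = 4.84 AU = 7.24064e+11 m; r₂ = 13.74 AU = 2.0555e+12 m.
Transfer semi-major axis: a_t = (r₁ + r₂)/2 = (7.24064e+11 + 2.0555e+12)/2 = 1.38978e+12 m.
Circular speeds: v₁ = √(GM/r₁) = 254.587 m/s, v₂ = √(GM/r₂) = 151.101 m/s.
Transfer speeds (vis-viva v² = GM(2/r − 1/a_t)): v₁ᵗ = 309.615 m/s, v₂ᵗ = 109.064 m/s.
(a) ΔV₁ = |v₁ᵗ − v₁| ≈ 55.03 m/s = 0.01161 AU/year.
(b) ΔV₂ = |v₂ − v₂ᵗ| ≈ 42.04 m/s = 0.008868 AU/year.
(c) ΔV_total = ΔV₁ + ΔV₂ ≈ 97.06 m/s = 0.02048 AU/year.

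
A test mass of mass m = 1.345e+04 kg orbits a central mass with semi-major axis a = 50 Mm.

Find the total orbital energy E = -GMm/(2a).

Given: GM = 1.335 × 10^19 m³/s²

Convert to SI: a = 50 Mm = 5e+07 m.
E = −GMm / (2a).
E = −1.335e+19 · 1.345e+04 / (2 · 5e+07) J ≈ -1.796e+15 J = -1.796 PJ.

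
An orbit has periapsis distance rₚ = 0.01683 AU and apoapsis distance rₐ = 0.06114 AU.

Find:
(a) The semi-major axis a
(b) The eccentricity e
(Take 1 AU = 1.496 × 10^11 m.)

Convert to SI: rₚ = 0.01683 AU = 2.51777e+09 m; rₐ = 0.06114 AU = 9.14654e+09 m.
(a) a = (rₚ + rₐ) / 2 = (2.51777e+09 + 9.14654e+09) / 2 ≈ 5.832e+09 m = 0.03898 AU.
(b) e = (rₐ − rₚ) / (rₐ + rₚ) = (9.14654e+09 − 2.51777e+09) / (9.14654e+09 + 2.51777e+09) ≈ 0.5683.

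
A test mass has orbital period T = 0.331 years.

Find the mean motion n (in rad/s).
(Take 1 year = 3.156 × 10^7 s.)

Convert to SI: T = 0.331 years = 1.04464e+07 s.
n = 2π / T.
n = 2π / 1.04464e+07 s ≈ 6.015e-07 rad/s.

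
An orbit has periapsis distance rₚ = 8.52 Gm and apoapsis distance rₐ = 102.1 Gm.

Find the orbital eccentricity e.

Convert to SI: rₚ = 8.52 Gm = 8.52e+09 m; rₐ = 102.1 Gm = 1.021e+11 m.
e = (rₐ − rₚ) / (rₐ + rₚ).
e = (1.021e+11 − 8.52e+09) / (1.021e+11 + 8.52e+09) = 9.358e+10 / 1.1062e+11 ≈ 0.846.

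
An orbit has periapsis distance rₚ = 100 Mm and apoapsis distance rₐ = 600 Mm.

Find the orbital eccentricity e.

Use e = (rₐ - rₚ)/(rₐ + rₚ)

Convert to SI: rₚ = 100 Mm = 1e+08 m; rₐ = 600 Mm = 6e+08 m.
e = (rₐ − rₚ) / (rₐ + rₚ).
e = (6e+08 − 1e+08) / (6e+08 + 1e+08) = 5e+08 / 7e+08 ≈ 0.7143.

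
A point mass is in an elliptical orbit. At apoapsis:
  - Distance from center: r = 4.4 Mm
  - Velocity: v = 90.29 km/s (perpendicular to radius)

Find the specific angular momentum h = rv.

Convert to SI: r = 4.4 Mm = 4.4e+06 m; v = 90.29 km/s = 90290 m/s.
With v perpendicular to r, h = r · v.
h = 4.4e+06 · 90290 m²/s ≈ 3.973e+11 m²/s.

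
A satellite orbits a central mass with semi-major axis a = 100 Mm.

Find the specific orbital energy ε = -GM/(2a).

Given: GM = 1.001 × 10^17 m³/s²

Convert to SI: a = 100 Mm = 1e+08 m.
ε = −GM / (2a).
ε = −1.001e+17 / (2 · 1e+08) J/kg ≈ -5.005e+08 J/kg = -500.5 MJ/kg.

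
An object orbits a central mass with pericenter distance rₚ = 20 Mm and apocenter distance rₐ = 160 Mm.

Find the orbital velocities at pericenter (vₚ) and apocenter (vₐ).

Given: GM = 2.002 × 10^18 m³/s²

Convert to SI: rₚ = 20 Mm = 2e+07 m; rₐ = 160 Mm = 1.6e+08 m.
Use the vis-viva equation v² = GM(2/r − 1/a) with a = (rₚ + rₐ)/2 = (2e+07 + 1.6e+08)/2 = 9e+07 m.
vₚ = √(GM · (2/rₚ − 1/a)) = √(2.002e+18 · (2/2e+07 − 1/9e+07)) m/s ≈ 4.218e+05 m/s = 421.8 km/s.
vₐ = √(GM · (2/rₐ − 1/a)) = √(2.002e+18 · (2/1.6e+08 − 1/9e+07)) m/s ≈ 5.273e+04 m/s = 52.73 km/s.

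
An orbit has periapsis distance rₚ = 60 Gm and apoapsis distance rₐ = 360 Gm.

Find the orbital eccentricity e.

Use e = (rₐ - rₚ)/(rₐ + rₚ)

Convert to SI: rₚ = 60 Gm = 6e+10 m; rₐ = 360 Gm = 3.6e+11 m.
e = (rₐ − rₚ) / (rₐ + rₚ).
e = (3.6e+11 − 6e+10) / (3.6e+11 + 6e+10) = 3e+11 / 4.2e+11 ≈ 0.7143.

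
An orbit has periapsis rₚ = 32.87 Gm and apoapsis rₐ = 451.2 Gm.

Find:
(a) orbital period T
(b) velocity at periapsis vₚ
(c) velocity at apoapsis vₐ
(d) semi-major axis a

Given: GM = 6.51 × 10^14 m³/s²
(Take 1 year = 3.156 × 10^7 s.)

Convert to SI: rₚ = 32.87 Gm = 3.287e+10 m; rₐ = 451.2 Gm = 4.512e+11 m.
(a) With a = (rₚ + rₐ)/2 = 2.42035e+11 m, T = 2π √(a³/GM) = 2π √((2.42035e+11)³/6.51e+14) s ≈ 2.932e+10 s
(b) With a = (rₚ + rₐ)/2 = 2.42035e+11 m, vₚ = √(GM (2/rₚ − 1/a)) = √(6.51e+14 · (2/3.287e+10 − 1/2.42035e+11)) m/s ≈ 192.1 m/s
(c) With a = (rₚ + rₐ)/2 = 2.42035e+11 m, vₐ = √(GM (2/rₐ − 1/a)) = √(6.51e+14 · (2/4.512e+11 − 1/2.42035e+11)) m/s ≈ 14 m/s
(d) a = (rₚ + rₐ)/2 = (3.287e+10 + 4.512e+11)/2 ≈ 2.42e+11 m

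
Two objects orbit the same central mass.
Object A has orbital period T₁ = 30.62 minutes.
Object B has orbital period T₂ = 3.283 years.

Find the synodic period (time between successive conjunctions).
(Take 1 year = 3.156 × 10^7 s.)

Convert to SI: T₁ = 30.62 minutes = 1837.2 s; T₂ = 3.283 years = 1.03611e+08 s.
T_syn = |T₁ · T₂ / (T₁ − T₂)|.
T_syn = |1837.2 · 1.03611e+08 / (1837.2 − 1.03611e+08)| s ≈ 1837 s = 30.62 minutes.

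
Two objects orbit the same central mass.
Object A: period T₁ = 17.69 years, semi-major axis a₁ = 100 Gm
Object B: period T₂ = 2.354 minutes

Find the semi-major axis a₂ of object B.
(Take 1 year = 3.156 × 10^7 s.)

Convert to SI: T₁ = 17.69 years = 5.58296e+08 s; a₁ = 100 Gm = 1e+11 m; T₂ = 2.354 minutes = 141.24 s.
Kepler's third law: (T₁/T₂)² = (a₁/a₂)³ ⇒ a₂ = a₁ · (T₂/T₁)^(2/3).
T₂/T₁ = 141.24 / 5.58296e+08 = 2.52984e-07.
a₂ = 1e+11 · (2.52984e-07)^(2/3) m ≈ 4e+06 m = 4 Mm.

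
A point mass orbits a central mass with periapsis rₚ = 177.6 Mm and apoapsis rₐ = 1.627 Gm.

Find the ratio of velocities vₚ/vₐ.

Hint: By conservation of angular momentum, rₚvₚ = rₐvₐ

Convert to SI: rₚ = 177.6 Mm = 1.776e+08 m; rₐ = 1.627 Gm = 1.627e+09 m.
Conservation of angular momentum gives rₚvₚ = rₐvₐ, so vₚ/vₐ = rₐ/rₚ.
vₚ/vₐ = 1.627e+09 / 1.776e+08 ≈ 9.161.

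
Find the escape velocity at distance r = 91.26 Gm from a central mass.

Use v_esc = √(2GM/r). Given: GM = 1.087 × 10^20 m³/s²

Convert to SI: r = 91.26 Gm = 9.126e+10 m.
Escape velocity comes from setting total energy to zero: ½v² − GM/r = 0 ⇒ v_esc = √(2GM / r).
v_esc = √(2 · 1.087e+20 / 9.126e+10) m/s ≈ 4.881e+04 m/s = 48.81 km/s.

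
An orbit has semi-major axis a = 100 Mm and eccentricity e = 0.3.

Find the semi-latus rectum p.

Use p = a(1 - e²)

Convert to SI: a = 100 Mm = 1e+08 m.
p = a (1 − e²).
p = 1e+08 · (1 − (0.3)²) = 1e+08 · 0.91 ≈ 9.1e+07 m = 91 Mm.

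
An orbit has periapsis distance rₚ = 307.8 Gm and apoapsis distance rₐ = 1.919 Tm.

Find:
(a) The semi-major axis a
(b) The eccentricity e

Convert to SI: rₚ = 307.8 Gm = 3.078e+11 m; rₐ = 1.919 Tm = 1.919e+12 m.
(a) a = (rₚ + rₐ) / 2 = (3.078e+11 + 1.919e+12) / 2 ≈ 1.113e+12 m = 1.113 Tm.
(b) e = (rₐ − rₚ) / (rₐ + rₚ) = (1.919e+12 − 3.078e+11) / (1.919e+12 + 3.078e+11) ≈ 0.7235.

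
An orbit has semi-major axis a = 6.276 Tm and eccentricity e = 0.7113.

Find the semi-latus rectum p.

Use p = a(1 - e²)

Convert to SI: a = 6.276 Tm = 6.276e+12 m.
p = a (1 − e²).
p = 6.276e+12 · (1 − (0.7113)²) = 6.276e+12 · 0.494052 ≈ 3.101e+12 m = 3.101 Tm.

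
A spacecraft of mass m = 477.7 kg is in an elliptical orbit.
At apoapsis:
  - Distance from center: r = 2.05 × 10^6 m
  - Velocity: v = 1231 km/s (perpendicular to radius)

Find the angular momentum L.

Convert to SI: v = 1231 km/s = 1.231e+06 m/s.
Since v is perpendicular to r, L = m · v · r.
L = 477.7 · 1.231e+06 · 2.05e+06 kg·m²/s ≈ 1.205e+15 kg·m²/s.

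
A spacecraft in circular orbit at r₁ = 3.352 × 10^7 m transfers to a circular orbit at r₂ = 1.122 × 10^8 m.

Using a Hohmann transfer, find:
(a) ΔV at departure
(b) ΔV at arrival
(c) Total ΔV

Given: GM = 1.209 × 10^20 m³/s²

Transfer semi-major axis: a_t = (r₁ + r₂)/2 = (3.352e+07 + 1.122e+08)/2 = 7.286e+07 m.
Circular speeds: v₁ = √(GM/r₁) = 1.89916e+06 m/s, v₂ = √(GM/r₂) = 1.03805e+06 m/s.
Transfer speeds (vis-viva v² = GM(2/r − 1/a_t)): v₁ᵗ = 2.35675e+06 m/s, v₂ᵗ = 704083 m/s.
(a) ΔV₁ = |v₁ᵗ − v₁| ≈ 4.576e+05 m/s = 457.6 km/s.
(b) ΔV₂ = |v₂ − v₂ᵗ| ≈ 3.34e+05 m/s = 334 km/s.
(c) ΔV_total = ΔV₁ + ΔV₂ ≈ 7.916e+05 m/s = 791.6 km/s.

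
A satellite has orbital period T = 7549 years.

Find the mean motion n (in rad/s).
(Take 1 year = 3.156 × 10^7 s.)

Convert to SI: T = 7549 years = 2.38246e+11 s.
n = 2π / T.
n = 2π / 2.38246e+11 s ≈ 2.637e-11 rad/s.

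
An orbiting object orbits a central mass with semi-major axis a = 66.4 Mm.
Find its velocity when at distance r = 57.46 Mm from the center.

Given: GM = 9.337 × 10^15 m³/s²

Convert to SI: a = 66.4 Mm = 6.64e+07 m; r = 57.46 Mm = 5.746e+07 m.
Vis-viva: v = √(GM · (2/r − 1/a)).
2/r − 1/a = 2/5.746e+07 − 1/6.64e+07 = 1.97466e-08 m⁻¹.
v = √(9.337e+15 · 1.97466e-08) m/s ≈ 1.358e+04 m/s = 13.58 km/s.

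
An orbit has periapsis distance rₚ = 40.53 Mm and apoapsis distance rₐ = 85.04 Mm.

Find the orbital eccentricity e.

Convert to SI: rₚ = 40.53 Mm = 4.053e+07 m; rₐ = 85.04 Mm = 8.504e+07 m.
e = (rₐ − rₚ) / (rₐ + rₚ).
e = (8.504e+07 − 4.053e+07) / (8.504e+07 + 4.053e+07) = 4.451e+07 / 1.2557e+08 ≈ 0.3545.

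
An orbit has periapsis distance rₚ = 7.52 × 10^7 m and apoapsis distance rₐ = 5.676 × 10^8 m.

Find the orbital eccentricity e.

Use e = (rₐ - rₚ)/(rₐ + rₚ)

e = (rₐ − rₚ) / (rₐ + rₚ).
e = (5.676e+08 − 7.52e+07) / (5.676e+08 + 7.52e+07) = 4.924e+08 / 6.428e+08 ≈ 0.766.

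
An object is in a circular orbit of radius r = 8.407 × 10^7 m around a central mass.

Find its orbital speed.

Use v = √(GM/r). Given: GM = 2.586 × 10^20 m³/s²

For a circular orbit, gravity supplies the centripetal force, so v = √(GM / r).
v = √(2.586e+20 / 8.407e+07) m/s ≈ 1.754e+06 m/s = 1754 km/s.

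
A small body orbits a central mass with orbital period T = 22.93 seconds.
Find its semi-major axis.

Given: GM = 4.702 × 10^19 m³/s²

Invert Kepler's third law: a = (GM · T² / (4π²))^(1/3).
Substituting T = 22.93 s and GM = 4.702e+19 m³/s²:
a = (4.702e+19 · (22.93)² / (4π²))^(1/3) m
a ≈ 8.555e+06 m = 8.555 Mm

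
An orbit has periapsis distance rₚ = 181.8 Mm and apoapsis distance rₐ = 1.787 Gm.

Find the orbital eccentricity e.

Convert to SI: rₚ = 181.8 Mm = 1.818e+08 m; rₐ = 1.787 Gm = 1.787e+09 m.
e = (rₐ − rₚ) / (rₐ + rₚ).
e = (1.787e+09 − 1.818e+08) / (1.787e+09 + 1.818e+08) = 1.6052e+09 / 1.9688e+09 ≈ 0.8153.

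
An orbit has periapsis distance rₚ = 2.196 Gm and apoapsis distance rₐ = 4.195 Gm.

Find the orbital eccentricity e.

Convert to SI: rₚ = 2.196 Gm = 2.196e+09 m; rₐ = 4.195 Gm = 4.195e+09 m.
e = (rₐ − rₚ) / (rₐ + rₚ).
e = (4.195e+09 − 2.196e+09) / (4.195e+09 + 2.196e+09) = 1.999e+09 / 6.391e+09 ≈ 0.3128.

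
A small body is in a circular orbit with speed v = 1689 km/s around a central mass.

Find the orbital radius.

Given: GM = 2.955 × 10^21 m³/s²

Convert to SI: v = 1689 km/s = 1.689e+06 m/s.
For a circular orbit, v² = GM / r, so r = GM / v².
r = 2.955e+21 / (1.689e+06)² m ≈ 1.036e+09 m = 1.036 Gm.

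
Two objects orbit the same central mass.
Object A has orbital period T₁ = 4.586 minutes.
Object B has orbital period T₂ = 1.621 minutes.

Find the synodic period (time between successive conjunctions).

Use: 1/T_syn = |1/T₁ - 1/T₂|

Convert to SI: T₁ = 4.586 minutes = 275.16 s; T₂ = 1.621 minutes = 97.26 s.
T_syn = |T₁ · T₂ / (T₁ − T₂)|.
T_syn = |275.16 · 97.26 / (275.16 − 97.26)| s ≈ 150.4 s = 2.507 minutes.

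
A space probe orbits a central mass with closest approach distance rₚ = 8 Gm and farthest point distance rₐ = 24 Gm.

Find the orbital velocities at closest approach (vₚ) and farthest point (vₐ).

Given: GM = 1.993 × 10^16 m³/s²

Convert to SI: rₚ = 8 Gm = 8e+09 m; rₐ = 24 Gm = 2.4e+10 m.
Use the vis-viva equation v² = GM(2/r − 1/a) with a = (rₚ + rₐ)/2 = (8e+09 + 2.4e+10)/2 = 1.6e+10 m.
vₚ = √(GM · (2/rₚ − 1/a)) = √(1.993e+16 · (2/8e+09 − 1/1.6e+10)) m/s ≈ 1933 m/s = 1.933 km/s.
vₐ = √(GM · (2/rₐ − 1/a)) = √(1.993e+16 · (2/2.4e+10 − 1/1.6e+10)) m/s ≈ 644.4 m/s = 644.4 m/s.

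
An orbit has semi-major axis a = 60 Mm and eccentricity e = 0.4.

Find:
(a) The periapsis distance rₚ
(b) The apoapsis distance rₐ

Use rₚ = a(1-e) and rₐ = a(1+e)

Convert to SI: a = 60 Mm = 6e+07 m.
(a) rₚ = a(1 − e) = 6e+07 · (1 − 0.4) = 6e+07 · 0.6 ≈ 3.6e+07 m = 36 Mm.
(b) rₐ = a(1 + e) = 6e+07 · (1 + 0.4) = 6e+07 · 1.4 ≈ 8.4e+07 m = 84 Mm.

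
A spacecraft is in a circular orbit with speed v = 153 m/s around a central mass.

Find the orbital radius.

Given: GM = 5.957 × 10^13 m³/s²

For a circular orbit, v² = GM / r, so r = GM / v².
r = 5.957e+13 / (153)² m ≈ 2.545e+09 m = 2.545 Gm.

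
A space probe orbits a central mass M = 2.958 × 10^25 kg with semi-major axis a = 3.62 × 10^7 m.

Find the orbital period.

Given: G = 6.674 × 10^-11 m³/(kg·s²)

GM = G · M = 6.674e-11 · 2.958e+25 = 1.97417e+15 m³/s².
Kepler's third law: T = 2π √(a³ / GM).
Substituting a = 3.62e+07 m and GM = 1.97417e+15 m³/s²:
T = 2π √((3.62e+07)³ / 1.97417e+15) s
T ≈ 3.08e+04 s = 8.556 hours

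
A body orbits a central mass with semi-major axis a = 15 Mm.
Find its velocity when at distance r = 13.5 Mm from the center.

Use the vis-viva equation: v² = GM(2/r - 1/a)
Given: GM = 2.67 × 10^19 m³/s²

Convert to SI: a = 15 Mm = 1.5e+07 m; r = 13.5 Mm = 1.35e+07 m.
Vis-viva: v = √(GM · (2/r − 1/a)).
2/r − 1/a = 2/1.35e+07 − 1/1.5e+07 = 8.14815e-08 m⁻¹.
v = √(2.67e+19 · 8.14815e-08) m/s ≈ 1.475e+06 m/s = 1475 km/s.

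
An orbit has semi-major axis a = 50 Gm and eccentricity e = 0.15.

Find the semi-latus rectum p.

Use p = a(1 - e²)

Convert to SI: a = 50 Gm = 5e+10 m.
p = a (1 − e²).
p = 5e+10 · (1 − (0.15)²) = 5e+10 · 0.9775 ≈ 4.888e+10 m = 48.88 Gm.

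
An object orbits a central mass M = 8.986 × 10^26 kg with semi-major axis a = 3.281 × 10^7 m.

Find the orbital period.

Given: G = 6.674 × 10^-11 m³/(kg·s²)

GM = G · M = 6.674e-11 · 8.986e+26 = 5.99726e+16 m³/s².
Kepler's third law: T = 2π √(a³ / GM).
Substituting a = 3.281e+07 m and GM = 5.99726e+16 m³/s²:
T = 2π √((3.281e+07)³ / 5.99726e+16) s
T ≈ 4822 s = 1.339 hours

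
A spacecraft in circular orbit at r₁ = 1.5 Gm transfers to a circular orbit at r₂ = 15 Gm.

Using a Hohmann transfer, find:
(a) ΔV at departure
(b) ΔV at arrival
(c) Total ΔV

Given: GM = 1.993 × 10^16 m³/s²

Convert to SI: r₁ = 1.5 Gm = 1.5e+09 m; r₂ = 15 Gm = 1.5e+10 m.
Transfer semi-major axis: a_t = (r₁ + r₂)/2 = (1.5e+09 + 1.5e+10)/2 = 8.25e+09 m.
Circular speeds: v₁ = √(GM/r₁) = 3645.09 m/s, v₂ = √(GM/r₂) = 1152.68 m/s.
Transfer speeds (vis-viva v² = GM(2/r − 1/a_t)): v₁ᵗ = 4915.04 m/s, v₂ᵗ = 491.504 m/s.
(a) ΔV₁ = |v₁ᵗ − v₁| ≈ 1270 m/s = 1.27 km/s.
(b) ΔV₂ = |v₂ − v₂ᵗ| ≈ 661.2 m/s = 661.2 m/s.
(c) ΔV_total = ΔV₁ + ΔV₂ ≈ 1931 m/s = 1.931 km/s.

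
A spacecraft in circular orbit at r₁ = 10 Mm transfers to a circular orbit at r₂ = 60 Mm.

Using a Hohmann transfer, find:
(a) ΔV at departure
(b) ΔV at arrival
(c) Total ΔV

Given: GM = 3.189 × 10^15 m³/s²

Convert to SI: r₁ = 10 Mm = 1e+07 m; r₂ = 60 Mm = 6e+07 m.
Transfer semi-major axis: a_t = (r₁ + r₂)/2 = (1e+07 + 6e+07)/2 = 3.5e+07 m.
Circular speeds: v₁ = √(GM/r₁) = 17857.8 m/s, v₂ = √(GM/r₂) = 7290.4 m/s.
Transfer speeds (vis-viva v² = GM(2/r − 1/a_t)): v₁ᵗ = 23381.3 m/s, v₂ᵗ = 3896.89 m/s.
(a) ΔV₁ = |v₁ᵗ − v₁| ≈ 5524 m/s = 5.524 km/s.
(b) ΔV₂ = |v₂ − v₂ᵗ| ≈ 3394 m/s = 3.394 km/s.
(c) ΔV_total = ΔV₁ + ΔV₂ ≈ 8917 m/s = 8.917 km/s.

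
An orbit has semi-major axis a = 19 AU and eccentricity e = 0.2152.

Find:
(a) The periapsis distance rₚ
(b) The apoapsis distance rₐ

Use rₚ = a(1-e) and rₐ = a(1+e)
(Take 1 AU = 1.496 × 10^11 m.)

Convert to SI: a = 19 AU = 2.8424e+12 m.
(a) rₚ = a(1 − e) = 2.8424e+12 · (1 − 0.2152) = 2.8424e+12 · 0.7848 ≈ 2.231e+12 m = 14.91 AU.
(b) rₐ = a(1 + e) = 2.8424e+12 · (1 + 0.2152) = 2.8424e+12 · 1.2152 ≈ 3.454e+12 m = 23.09 AU.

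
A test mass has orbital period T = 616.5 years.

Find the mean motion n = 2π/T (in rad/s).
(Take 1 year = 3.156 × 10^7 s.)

Convert to SI: T = 616.5 years = 1.94567e+10 s.
n = 2π / T.
n = 2π / 1.94567e+10 s ≈ 3.229e-10 rad/s.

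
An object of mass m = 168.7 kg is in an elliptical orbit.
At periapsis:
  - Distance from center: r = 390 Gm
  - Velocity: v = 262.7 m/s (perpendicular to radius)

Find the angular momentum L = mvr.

Convert to SI: r = 390 Gm = 3.9e+11 m.
Since v is perpendicular to r, L = m · v · r.
L = 168.7 · 262.7 · 3.9e+11 kg·m²/s ≈ 1.728e+16 kg·m²/s.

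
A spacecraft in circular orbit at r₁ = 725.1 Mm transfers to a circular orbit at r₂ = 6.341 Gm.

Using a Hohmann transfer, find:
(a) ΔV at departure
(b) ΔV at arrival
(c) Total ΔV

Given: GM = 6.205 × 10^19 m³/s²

Convert to SI: r₁ = 725.1 Mm = 7.251e+08 m; r₂ = 6.341 Gm = 6.341e+09 m.
Transfer semi-major axis: a_t = (r₁ + r₂)/2 = (7.251e+08 + 6.341e+09)/2 = 3.53305e+09 m.
Circular speeds: v₁ = √(GM/r₁) = 292531 m/s, v₂ = √(GM/r₂) = 98921.8 m/s.
Transfer speeds (vis-viva v² = GM(2/r − 1/a_t)): v₁ᵗ = 391901 m/s, v₂ᵗ = 44814.2 m/s.
(a) ΔV₁ = |v₁ᵗ − v₁| ≈ 9.937e+04 m/s = 99.37 km/s.
(b) ΔV₂ = |v₂ − v₂ᵗ| ≈ 5.411e+04 m/s = 54.11 km/s.
(c) ΔV_total = ΔV₁ + ΔV₂ ≈ 1.535e+05 m/s = 153.5 km/s.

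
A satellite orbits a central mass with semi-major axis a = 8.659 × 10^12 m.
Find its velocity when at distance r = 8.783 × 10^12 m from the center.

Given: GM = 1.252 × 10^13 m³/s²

Vis-viva: v = √(GM · (2/r − 1/a)).
2/r − 1/a = 2/8.783e+12 − 1/8.659e+12 = 1.12226e-13 m⁻¹.
v = √(1.252e+13 · 1.12226e-13) m/s ≈ 1.185 m/s = 1.185 m/s.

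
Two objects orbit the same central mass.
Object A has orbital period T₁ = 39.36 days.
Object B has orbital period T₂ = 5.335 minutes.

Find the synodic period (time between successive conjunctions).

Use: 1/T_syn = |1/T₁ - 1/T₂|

Convert to SI: T₁ = 39.36 days = 3.4007e+06 s; T₂ = 5.335 minutes = 320.1 s.
T_syn = |T₁ · T₂ / (T₁ − T₂)|.
T_syn = |3.4007e+06 · 320.1 / (3.4007e+06 − 320.1)| s ≈ 320.1 s = 5.336 minutes.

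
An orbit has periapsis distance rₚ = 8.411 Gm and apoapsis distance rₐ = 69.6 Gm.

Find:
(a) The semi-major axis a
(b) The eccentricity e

Convert to SI: rₚ = 8.411 Gm = 8.411e+09 m; rₐ = 69.6 Gm = 6.96e+10 m.
(a) a = (rₚ + rₐ) / 2 = (8.411e+09 + 6.96e+10) / 2 ≈ 3.901e+10 m = 39.01 Gm.
(b) e = (rₐ − rₚ) / (rₐ + rₚ) = (6.96e+10 − 8.411e+09) / (6.96e+10 + 8.411e+09) ≈ 0.7844.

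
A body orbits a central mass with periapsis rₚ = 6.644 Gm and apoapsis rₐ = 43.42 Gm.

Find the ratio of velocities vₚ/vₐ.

Convert to SI: rₚ = 6.644 Gm = 6.644e+09 m; rₐ = 43.42 Gm = 4.342e+10 m.
Conservation of angular momentum gives rₚvₚ = rₐvₐ, so vₚ/vₐ = rₐ/rₚ.
vₚ/vₐ = 4.342e+10 / 6.644e+09 ≈ 6.535.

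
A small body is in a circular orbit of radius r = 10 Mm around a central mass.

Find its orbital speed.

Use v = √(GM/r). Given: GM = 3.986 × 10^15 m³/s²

Convert to SI: r = 10 Mm = 1e+07 m.
For a circular orbit, gravity supplies the centripetal force, so v = √(GM / r).
v = √(3.986e+15 / 1e+07) m/s ≈ 1.996e+04 m/s = 19.96 km/s.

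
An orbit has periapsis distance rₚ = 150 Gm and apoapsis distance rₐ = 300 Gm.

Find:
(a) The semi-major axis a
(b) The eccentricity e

Convert to SI: rₚ = 150 Gm = 1.5e+11 m; rₐ = 300 Gm = 3e+11 m.
(a) a = (rₚ + rₐ) / 2 = (1.5e+11 + 3e+11) / 2 ≈ 2.25e+11 m = 225 Gm.
(b) e = (rₐ − rₚ) / (rₐ + rₚ) = (3e+11 − 1.5e+11) / (3e+11 + 1.5e+11) ≈ 0.3333.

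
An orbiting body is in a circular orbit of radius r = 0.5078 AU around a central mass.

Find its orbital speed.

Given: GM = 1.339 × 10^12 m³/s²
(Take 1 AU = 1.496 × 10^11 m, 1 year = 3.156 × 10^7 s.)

Convert to SI: r = 0.5078 AU = 7.59669e+10 m.
For a circular orbit, gravity supplies the centripetal force, so v = √(GM / r).
v = √(1.339e+12 / 7.59669e+10) m/s ≈ 4.198 m/s = 0.0008857 AU/year.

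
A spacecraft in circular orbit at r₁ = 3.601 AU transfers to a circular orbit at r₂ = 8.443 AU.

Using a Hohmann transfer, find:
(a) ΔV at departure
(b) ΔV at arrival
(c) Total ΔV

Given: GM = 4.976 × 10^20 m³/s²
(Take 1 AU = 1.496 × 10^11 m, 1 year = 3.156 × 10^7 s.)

Convert to SI: r₁ = 3.601 AU = 5.3871e+11 m; r₂ = 8.443 AU = 1.26307e+12 m.
Transfer semi-major axis: a_t = (r₁ + r₂)/2 = (5.3871e+11 + 1.26307e+12)/2 = 9.00891e+11 m.
Circular speeds: v₁ = √(GM/r₁) = 30392.2 m/s, v₂ = √(GM/r₂) = 19848.4 m/s.
Transfer speeds (vis-viva v² = GM(2/r − 1/a_t)): v₁ᵗ = 35986.6 m/s, v₂ᵗ = 15348.5 m/s.
(a) ΔV₁ = |v₁ᵗ − v₁| ≈ 5594 m/s = 1.18 AU/year.
(b) ΔV₂ = |v₂ − v₂ᵗ| ≈ 4500 m/s = 0.9493 AU/year.
(c) ΔV_total = ΔV₁ + ΔV₂ ≈ 1.009e+04 m/s = 2.13 AU/year.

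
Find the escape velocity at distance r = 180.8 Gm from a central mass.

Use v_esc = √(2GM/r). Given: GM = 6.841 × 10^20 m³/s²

Convert to SI: r = 180.8 Gm = 1.808e+11 m.
Escape velocity comes from setting total energy to zero: ½v² − GM/r = 0 ⇒ v_esc = √(2GM / r).
v_esc = √(2 · 6.841e+20 / 1.808e+11) m/s ≈ 8.699e+04 m/s = 86.99 km/s.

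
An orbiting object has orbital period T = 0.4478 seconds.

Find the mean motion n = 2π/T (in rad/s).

n = 2π / T.
n = 2π / 0.4478 s ≈ 14.03 rad/s.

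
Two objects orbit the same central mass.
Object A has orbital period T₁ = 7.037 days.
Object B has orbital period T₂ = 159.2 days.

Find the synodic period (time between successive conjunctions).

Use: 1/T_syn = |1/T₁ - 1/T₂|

Convert to SI: T₁ = 7.037 days = 607997 s; T₂ = 159.2 days = 1.37549e+07 s.
T_syn = |T₁ · T₂ / (T₁ − T₂)|.
T_syn = |607997 · 1.37549e+07 / (607997 − 1.37549e+07)| s ≈ 6.361e+05 s = 7.362 days.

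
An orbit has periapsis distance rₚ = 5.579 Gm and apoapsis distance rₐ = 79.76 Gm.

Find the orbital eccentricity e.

Convert to SI: rₚ = 5.579 Gm = 5.579e+09 m; rₐ = 79.76 Gm = 7.976e+10 m.
e = (rₐ − rₚ) / (rₐ + rₚ).
e = (7.976e+10 − 5.579e+09) / (7.976e+10 + 5.579e+09) = 7.4181e+10 / 8.5339e+10 ≈ 0.8693.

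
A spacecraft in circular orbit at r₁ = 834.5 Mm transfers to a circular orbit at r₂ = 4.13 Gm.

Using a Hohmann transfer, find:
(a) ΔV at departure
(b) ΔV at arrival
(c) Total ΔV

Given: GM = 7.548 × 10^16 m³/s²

Convert to SI: r₁ = 834.5 Mm = 8.345e+08 m; r₂ = 4.13 Gm = 4.13e+09 m.
Transfer semi-major axis: a_t = (r₁ + r₂)/2 = (8.345e+08 + 4.13e+09)/2 = 2.48225e+09 m.
Circular speeds: v₁ = √(GM/r₁) = 9510.49 m/s, v₂ = √(GM/r₂) = 4275.05 m/s.
Transfer speeds (vis-viva v² = GM(2/r − 1/a_t)): v₁ᵗ = 12267.5 m/s, v₂ᵗ = 2478.74 m/s.
(a) ΔV₁ = |v₁ᵗ − v₁| ≈ 2757 m/s = 2.757 km/s.
(b) ΔV₂ = |v₂ − v₂ᵗ| ≈ 1796 m/s = 1.796 km/s.
(c) ΔV_total = ΔV₁ + ΔV₂ ≈ 4553 m/s = 4.553 km/s.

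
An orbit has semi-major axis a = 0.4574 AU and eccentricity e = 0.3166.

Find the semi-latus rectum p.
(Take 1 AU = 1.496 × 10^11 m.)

Convert to SI: a = 0.4574 AU = 6.8427e+10 m.
p = a (1 − e²).
p = 6.8427e+10 · (1 − (0.3166)²) = 6.8427e+10 · 0.899764 ≈ 6.157e+10 m = 0.4116 AU.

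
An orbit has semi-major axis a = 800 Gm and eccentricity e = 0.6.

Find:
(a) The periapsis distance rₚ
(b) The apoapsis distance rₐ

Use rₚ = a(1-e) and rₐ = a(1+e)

Convert to SI: a = 800 Gm = 8e+11 m.
(a) rₚ = a(1 − e) = 8e+11 · (1 − 0.6) = 8e+11 · 0.4 ≈ 3.2e+11 m = 320 Gm.
(b) rₐ = a(1 + e) = 8e+11 · (1 + 0.6) = 8e+11 · 1.6 ≈ 1.28e+12 m = 1.28 Tm.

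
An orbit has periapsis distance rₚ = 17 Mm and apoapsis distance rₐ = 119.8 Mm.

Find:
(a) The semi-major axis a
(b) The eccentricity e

Convert to SI: rₚ = 17 Mm = 1.7e+07 m; rₐ = 119.8 Mm = 1.198e+08 m.
(a) a = (rₚ + rₐ) / 2 = (1.7e+07 + 1.198e+08) / 2 ≈ 6.84e+07 m = 68.4 Mm.
(b) e = (rₐ − rₚ) / (rₐ + rₚ) = (1.198e+08 − 1.7e+07) / (1.198e+08 + 1.7e+07) ≈ 0.7515.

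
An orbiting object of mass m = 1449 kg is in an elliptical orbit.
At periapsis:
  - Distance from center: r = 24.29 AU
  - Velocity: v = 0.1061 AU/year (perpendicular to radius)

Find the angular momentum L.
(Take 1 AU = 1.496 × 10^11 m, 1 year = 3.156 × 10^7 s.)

Convert to SI: r = 24.29 AU = 3.63378e+12 m; v = 0.1061 AU/year = 502.933 m/s.
Since v is perpendicular to r, L = m · v · r.
L = 1449 · 502.933 · 3.63378e+12 kg·m²/s ≈ 2.648e+18 kg·m²/s.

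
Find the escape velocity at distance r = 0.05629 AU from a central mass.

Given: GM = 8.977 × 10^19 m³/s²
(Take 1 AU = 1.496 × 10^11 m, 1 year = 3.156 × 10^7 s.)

Convert to SI: r = 0.05629 AU = 8.42098e+09 m.
Escape velocity comes from setting total energy to zero: ½v² − GM/r = 0 ⇒ v_esc = √(2GM / r).
v_esc = √(2 · 8.977e+19 / 8.42098e+09) m/s ≈ 1.46e+05 m/s = 30.8 AU/year.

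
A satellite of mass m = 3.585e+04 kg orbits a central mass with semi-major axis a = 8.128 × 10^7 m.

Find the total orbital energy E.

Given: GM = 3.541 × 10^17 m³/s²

E = −GMm / (2a).
E = −3.541e+17 · 3.585e+04 / (2 · 8.128e+07) J ≈ -7.809e+13 J = -78.09 TJ.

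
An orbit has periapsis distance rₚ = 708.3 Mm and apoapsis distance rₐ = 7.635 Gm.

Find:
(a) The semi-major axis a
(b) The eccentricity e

Convert to SI: rₚ = 708.3 Mm = 7.083e+08 m; rₐ = 7.635 Gm = 7.635e+09 m.
(a) a = (rₚ + rₐ) / 2 = (7.083e+08 + 7.635e+09) / 2 ≈ 4.172e+09 m = 4.172 Gm.
(b) e = (rₐ − rₚ) / (rₐ + rₚ) = (7.635e+09 − 7.083e+08) / (7.635e+09 + 7.083e+08) ≈ 0.8302.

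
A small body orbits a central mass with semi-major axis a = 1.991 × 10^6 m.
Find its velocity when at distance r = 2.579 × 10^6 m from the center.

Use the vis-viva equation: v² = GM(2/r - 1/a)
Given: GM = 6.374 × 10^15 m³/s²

Vis-viva: v = √(GM · (2/r − 1/a)).
2/r − 1/a = 2/2.579e+06 − 1/1.991e+06 = 2.73234e-07 m⁻¹.
v = √(6.374e+15 · 2.73234e-07) m/s ≈ 4.173e+04 m/s = 41.73 km/s.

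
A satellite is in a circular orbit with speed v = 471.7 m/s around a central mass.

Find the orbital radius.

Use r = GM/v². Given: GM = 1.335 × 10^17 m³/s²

For a circular orbit, v² = GM / r, so r = GM / v².
r = 1.335e+17 / (471.7)² m ≈ 6e+11 m = 600 Gm.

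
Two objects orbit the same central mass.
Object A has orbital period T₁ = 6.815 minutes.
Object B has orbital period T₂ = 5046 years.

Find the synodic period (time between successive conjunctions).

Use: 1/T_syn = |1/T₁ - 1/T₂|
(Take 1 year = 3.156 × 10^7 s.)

Convert to SI: T₁ = 6.815 minutes = 408.9 s; T₂ = 5046 years = 1.59252e+11 s.
T_syn = |T₁ · T₂ / (T₁ − T₂)|.
T_syn = |408.9 · 1.59252e+11 / (408.9 − 1.59252e+11)| s ≈ 408.9 s = 6.815 minutes.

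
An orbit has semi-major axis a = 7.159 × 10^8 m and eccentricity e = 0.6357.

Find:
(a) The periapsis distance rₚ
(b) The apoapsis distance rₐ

(a) rₚ = a(1 − e) = 7.159e+08 · (1 − 0.6357) = 7.159e+08 · 0.3643 ≈ 2.608e+08 m = 2.608 × 10^8 m.
(b) rₐ = a(1 + e) = 7.159e+08 · (1 + 0.6357) = 7.159e+08 · 1.6357 ≈ 1.171e+09 m = 1.171 × 10^9 m.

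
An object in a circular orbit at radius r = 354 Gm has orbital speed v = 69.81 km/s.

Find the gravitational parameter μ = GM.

Convert to SI: r = 354 Gm = 3.54e+11 m; v = 69.81 km/s = 69810 m/s.
For a circular orbit v² = GM/r, so GM = v² · r.
GM = (69810)² · 3.54e+11 m³/s² ≈ 1.725e+21 m³/s² = 1.725 × 10^21 m³/s².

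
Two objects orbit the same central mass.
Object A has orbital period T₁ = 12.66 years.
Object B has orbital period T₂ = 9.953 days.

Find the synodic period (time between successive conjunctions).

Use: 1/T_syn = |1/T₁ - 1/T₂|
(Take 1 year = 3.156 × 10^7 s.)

Convert to SI: T₁ = 12.66 years = 3.9955e+08 s; T₂ = 9.953 days = 859939 s.
T_syn = |T₁ · T₂ / (T₁ − T₂)|.
T_syn = |3.9955e+08 · 859939 / (3.9955e+08 − 859939)| s ≈ 8.618e+05 s = 9.974 days.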